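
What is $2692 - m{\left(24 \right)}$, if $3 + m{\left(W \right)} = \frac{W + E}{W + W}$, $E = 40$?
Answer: $\frac{8081}{3} \approx 2693.7$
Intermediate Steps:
$m{\left(W \right)} = -3 + \frac{40 + W}{2 W}$ ($m{\left(W \right)} = -3 + \frac{W + 40}{W + W} = -3 + \frac{40 + W}{2 W}$)
$2692 - m{\left(24 \right)} = 2692 - \left(- \frac{5}{2} + \frac{20}{24}\right) = 2692 - \left(- \frac{5}{2} + 20 \cdot \frac{1}{24}\right) = 2692 - \left(- \frac{5}{2} + \frac{5}{6}\right) = 2692 - - \frac{5}{3} = 2692 + \frac{5}{3} = \frac{8081}{3}$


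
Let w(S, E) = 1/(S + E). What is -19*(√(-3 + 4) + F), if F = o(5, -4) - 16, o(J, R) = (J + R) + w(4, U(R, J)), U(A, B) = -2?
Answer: 513/2 ≈ 256.50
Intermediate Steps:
w(S, E) = 1/(E + S)
o(J, R) = ½ + J + R (o(J, R) = (J + R) + 1/(-2 + 4) = (J + R) + 1/2 = (J + R) + ½ = ½ + J + R)
F = -29/2 (F = (½ + 5 - 4) - 16 = 3/2 - 16 = -29/2 ≈ -14.500)
-19*(√(-3 + 4) + F) = -19*(√(-3 + 4) - 29/2) = -19*(√1 - 29/2) = -19*(1 - 29/2) = -19*(-27/2) = 513/2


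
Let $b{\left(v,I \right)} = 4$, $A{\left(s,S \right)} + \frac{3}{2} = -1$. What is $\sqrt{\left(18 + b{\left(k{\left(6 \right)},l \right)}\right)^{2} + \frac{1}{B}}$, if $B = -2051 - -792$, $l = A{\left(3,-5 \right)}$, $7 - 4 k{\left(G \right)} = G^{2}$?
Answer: $\frac{\sqrt{767177945}}{1259} \approx 22.0$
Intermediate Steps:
$k{\left(G \right)} = \frac{7}{4} - \frac{G^{2}}{4}$
$A{\left(s,S \right)} = - \frac{5}{2}$ ($A{\left(s,S \right)} = - \frac{3}{2} - 1 = - \frac{5}{2}$)
$l = - \frac{5}{2} \approx -2.5$
$B = -1259$ ($B = -2051 + 792 = -1259$)
$\sqrt{\left(18 + b{\left(k{\left(6 \right)},l \right)}\right)^{2} + \frac{1}{B}} = \sqrt{\left(18 + 4\right)^{2} + \frac{1}{-1259}} = \sqrt{22^{2} - \frac{1}{1259}} = \sqrt{484 - \frac{1}{1259}} = \sqrt{\frac{609355}{1259}} = \frac{\sqrt{767177945}}{1259}$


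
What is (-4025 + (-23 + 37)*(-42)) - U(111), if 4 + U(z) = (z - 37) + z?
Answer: -4794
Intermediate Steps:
U(z) = -41 + 2*z (U(z) = -4 + ((z - 37) + z) = -4 + ((-37 + z) + z) = -4 + (-37 + 2*z) = -41 + 2*z)
(-4025 + (-23 + 37)*(-42)) - U(111) = (-4025 + (-23 + 37)*(-42)) - (-41 + 2*111) = (-4025 + 14*(-42)) - (-41 + 222) = (-4025 - 588) - 1*181 = -4613 - 181 = -4794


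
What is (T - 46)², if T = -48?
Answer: 8836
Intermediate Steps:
(T - 46)² = (-48 - 46)² = (-94)² = 8836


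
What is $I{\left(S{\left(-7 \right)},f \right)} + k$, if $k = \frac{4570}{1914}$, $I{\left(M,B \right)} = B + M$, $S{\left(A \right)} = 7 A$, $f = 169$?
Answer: $\frac{117125}{957} \approx 122.39$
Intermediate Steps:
$k = \frac{2285}{957}$ ($k = 4570 \cdot \frac{1}{1914} = \frac{2285}{957} \approx 2.3877$)
$I{\left(S{\left(-7 \right)},f \right)} + k = \left(169 + 7 \left(-7\right)\right) + \frac{2285}{957} = \left(169 - 49\right) + \frac{2285}{957} = 120 + \frac{2285}{957} = \frac{117125}{957}$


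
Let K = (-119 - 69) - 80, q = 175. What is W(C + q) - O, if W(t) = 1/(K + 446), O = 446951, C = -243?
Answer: -79557277/178 ≈ -4.4695e+5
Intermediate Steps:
K = -268 (K = -188 - 80 = -268)
W(t) = 1/178 (W(t) = 1/(-268 + 446) = 1/178)
W(C + q) - O = 1/178 - 1*446951 = 1/178 - 446951 = -79557277/178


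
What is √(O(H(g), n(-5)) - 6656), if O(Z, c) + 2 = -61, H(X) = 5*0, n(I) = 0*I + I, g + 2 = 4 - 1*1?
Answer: I*√6719 ≈ 81.969*I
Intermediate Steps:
g = 1 (g = -2 + (4 - 1*1) = -2 + (4 - 1) = -2 + 3 = 1)
n(I) = I (n(I) = 0 + I = I)
H(X) = 0
O(Z, c) = -63 (O(Z, c) = -2 - 61 = -63)
√(O(H(g), n(-5)) - 6656) = √(-63 - 6656) = √(-6719) = I*√6719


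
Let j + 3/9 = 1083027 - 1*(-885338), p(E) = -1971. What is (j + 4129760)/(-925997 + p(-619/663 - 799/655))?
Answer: -194621/29616 ≈ -6.5715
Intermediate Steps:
j = 5905094/3 (j = -⅓ + (1083027 - 1*(-885338)) = -⅓ + (1083027 + 885338) = -⅓ + 1968365 = 5905094/3 ≈ 1.9684e+6)
(j + 4129760)/(-925997 + p(-619/663 - 799/655)) = (5905094/3 + 4129760)/(-925997 - 1971) = (18294374/3)/(-927968) = (18294374/3)*(-1/927968) = -194621/29616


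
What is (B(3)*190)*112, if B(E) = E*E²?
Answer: 574560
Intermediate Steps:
B(E) = E³
(B(3)*190)*112 = (3³*190)*112 = (27*190)*112 = 5130*112 = 574560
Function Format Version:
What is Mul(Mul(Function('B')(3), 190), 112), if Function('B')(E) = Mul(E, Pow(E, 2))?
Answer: 574560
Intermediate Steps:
Function('B')(E) = Pow(E, 3)
Mul(Mul(Function('B')(3), 190), 112) = Mul(Mul(Pow(3, 3), 190), 112) = Mul(Mul(27, 190), 112) = Mul(5130, 112) = 574560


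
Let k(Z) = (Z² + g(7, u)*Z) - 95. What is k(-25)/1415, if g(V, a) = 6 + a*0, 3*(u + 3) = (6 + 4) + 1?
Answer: 76/283 ≈ 0.26855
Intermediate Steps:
u = ⅔ (u = -3 + ((6 + 4) + 1)/3 = -3 + (10 + 1)/3 = -3 + (⅓)*11 = -3 + 11/3 = ⅔ ≈ 0.66667)
g(V, a) = 6 (g(V, a) = 6 + 0 = 6)
k(Z) = -95 + Z² + 6*Z (k(Z) = (Z² + 6*Z) - 95 = -95 + Z² + 6*Z)
k(-25)/1415 = (-95 + (-25)² + 6*(-25))/1415 = (-95 + 625 - 150)*(1/1415) = 380*(1/1415) = 76/283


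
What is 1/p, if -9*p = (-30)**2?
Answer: -1/100 ≈ -0.010000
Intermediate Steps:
p = -100 (p = -1/9*(-30)**2 = -1/9*900 = -100)
1/p = 1/(-100) = -1/100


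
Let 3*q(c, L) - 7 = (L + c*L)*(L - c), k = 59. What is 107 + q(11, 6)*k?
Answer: -20506/3 ≈ -6835.3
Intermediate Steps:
q(c, L) = 7/3 + (L - c)*(L + L*c)/3 (q(c, L) = 7/3 + ((L + c*L)*(L - c))/3 = 7/3 + ((L + L*c)*(L - c))/3 = 7/3 + ((L - c)*(L + L*c))/3 = 7/3 + (L - c)*(L + L*c)/3)
107 + q(11, 6)*k = 107 + (7/3 + (1/3)*6**2 - 1/3*6*11 - 1/3*6*11**2 + (1/3)*11*6**2)*59 = 107 + (7/3 + (1/3)*36 - 22 - 1/3*6*121 + (1/3)*11*36)*59 = 107 + (7/3 + 12 - 22 - 242 + 132)*59 = 107 - 353/3*59 = 107 - 20827/3 = -20506/3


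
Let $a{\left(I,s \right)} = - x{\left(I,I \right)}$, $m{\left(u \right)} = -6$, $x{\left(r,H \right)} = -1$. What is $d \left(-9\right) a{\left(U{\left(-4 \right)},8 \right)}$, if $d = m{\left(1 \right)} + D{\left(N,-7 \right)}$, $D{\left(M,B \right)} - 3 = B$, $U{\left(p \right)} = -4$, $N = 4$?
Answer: $90$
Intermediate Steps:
$D{\left(M,B \right)} = 3 + B$
$d = -10$ ($d = -6 + \left(3 - 7\right) = -6 - 4 = -10$)
$a{\left(I,s \right)} = 1$ ($a{\left(I,s \right)} = \left(-1\right) \left(-1\right) = 1$)
$d \left(-9\right) a{\left(U{\left(-4 \right)},8 \right)} = \left(-10\right) \left(-9\right) 1 = 90 \cdot 1 = 90$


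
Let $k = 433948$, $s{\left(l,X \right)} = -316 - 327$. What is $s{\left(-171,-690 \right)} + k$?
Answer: $433305$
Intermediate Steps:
$s{\left(l,X \right)} = -643$
$s{\left(-171,-690 \right)} + k = -643 + 433948 = 433305$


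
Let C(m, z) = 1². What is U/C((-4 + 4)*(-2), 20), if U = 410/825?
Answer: 82/165 ≈ 0.49697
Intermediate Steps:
C(m, z) = 1
U = 82/165 (U = 410*(1/825) = 82/165 ≈ 0.49697)
U/C((-4 + 4)*(-2), 20) = (82/165)/1 = (82/165)*1 = 82/165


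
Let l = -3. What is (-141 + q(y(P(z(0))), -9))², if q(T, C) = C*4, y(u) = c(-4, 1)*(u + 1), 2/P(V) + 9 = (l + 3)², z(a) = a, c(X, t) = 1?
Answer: 31329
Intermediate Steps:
P(V) = -2/9 (P(V) = 2/(-9 + (-3 + 3)²) = 2/(-9 + 0²) = 2/(-9 + 0) = 2/(-9) = 2*(-⅑) = -2/9)
y(u) = 1 + u (y(u) = 1*(u + 1) = 1*(1 + u) = 1 + u)
q(T, C) = 4*C
(-141 + q(y(P(z(0))), -9))² = (-141 + 4*(-9))² = (-141 - 36)² = (-177)² = 31329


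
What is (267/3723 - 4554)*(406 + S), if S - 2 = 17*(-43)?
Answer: 107377075/73 ≈ 1.4709e+6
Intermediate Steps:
S = -729 (S = 2 + 17*(-43) = 2 - 731 = -729)
(267/3723 - 4554)*(406 + S) = (267/3723 - 4554)*(406 - 729) = (267*(1/3723) - 4554)*(-323) = (89/1241 - 4554)*(-323) = -5651425/1241*(-323) = 107377075/73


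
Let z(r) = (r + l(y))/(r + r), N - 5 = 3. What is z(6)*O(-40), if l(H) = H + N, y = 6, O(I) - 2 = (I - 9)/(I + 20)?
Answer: 89/12 ≈ 7.4167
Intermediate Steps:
O(I) = 2 + (-9 + I)/(20 + I) (O(I) = 2 + (I - 9)/(I + 20) = 2 + (-9 + I)/(20 + I))
N = 8 (N = 5 + 3 = 8)
l(H) = 8 + H (l(H) = H + 8 = 8 + H)
z(r) = (14 + r)/(2*r) (z(r) = (r + (8 + 6))/(r + r) = (r + 14)/((2*r)) = (14 + r)*(1/(2*r)) = (14 + r)/(2*r))
z(6)*O(-40) = ((½)*(14 + 6)/6)*((31 + 3*(-40))/(20 - 40)) = ((½)*(⅙)*20)*((31 - 120)/(-20)) = 5*(-1/20*(-89))/3 = (5/3)*(89/20) = 89/12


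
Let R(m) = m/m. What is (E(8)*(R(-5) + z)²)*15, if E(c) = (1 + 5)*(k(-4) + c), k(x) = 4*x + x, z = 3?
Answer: -17280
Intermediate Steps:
k(x) = 5*x
E(c) = -120 + 6*c (E(c) = (1 + 5)*(5*(-4) + c) = 6*(-20 + c) = -120 + 6*c)
R(m) = 1
(E(8)*(R(-5) + z)²)*15 = ((-120 + 6*8)*(1 + 3)²)*15 = ((-120 + 48)*4²)*15 = -72*16*15 = -1152*15 = -17280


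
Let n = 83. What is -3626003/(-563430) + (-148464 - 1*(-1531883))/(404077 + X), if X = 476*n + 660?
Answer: 478058693981/50060192070 ≈ 9.5497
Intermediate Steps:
X = 40168 (X = 476*83 + 660 = 39508 + 660 = 40168)
-3626003/(-563430) + (-148464 - 1*(-1531883))/(404077 + X) = -3626003/(-563430) + (-148464 - 1*(-1531883))/(404077 + 40168) = -3626003*(-1/563430) + (-148464 + 1531883)/444245 = 3626003/563430 + 1383419*(1/444245) = 3626003/563430 + 1383419/444245 = 478058693981/50060192070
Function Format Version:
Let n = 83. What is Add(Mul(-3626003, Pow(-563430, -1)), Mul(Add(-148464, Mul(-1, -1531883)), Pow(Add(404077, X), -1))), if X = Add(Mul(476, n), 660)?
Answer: Rational(478058693981, 50060192070) ≈ 9.5497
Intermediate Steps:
X = 40168 (X = Add(Mul(476, 83), 660) = Add(39508, 660) = 40168)
Add(Mul(-3626003, Pow(-563430, -1)), Mul(Add(-148464, Mul(-1, -1531883)), Pow(Add(404077, X), -1))) = Add(Mul(-3626003, Pow(-563430, -1)), Mul(Add(-148464, Mul(-1, -1531883)), Pow(Add(404077, 40168), -1))) = Add(Mul(-3626003, Rational(-1, 563430)), Mul(Add(-148464, 1531883), Pow(444245, -1))) = Add(Rational(3626003, 563430), Mul(1383419, Rational(1, 444245))) = Add(Rational(3626003, 563430), Rational(1383419, 444245)) = Rational(478058693981, 50060192070)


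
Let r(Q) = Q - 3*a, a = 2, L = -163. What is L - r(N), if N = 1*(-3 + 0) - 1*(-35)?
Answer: -189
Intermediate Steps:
N = 32 (N = 1*(-3) + 35 = -3 + 35 = 32)
r(Q) = -6 + Q (r(Q) = Q - 3*2 = Q - 6 = -6 + Q)
L - r(N) = -163 - (-6 + 32) = -163 - 1*26 = -163 - 26 = -189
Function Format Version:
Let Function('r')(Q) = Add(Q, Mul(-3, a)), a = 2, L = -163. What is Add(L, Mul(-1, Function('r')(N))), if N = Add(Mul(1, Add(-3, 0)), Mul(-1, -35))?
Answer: -189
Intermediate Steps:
N = 32 (N = Add(Mul(1, -3), 35) = Add(-3, 35) = 32)
Function('r')(Q) = Add(-6, Q) (Function('r')(Q) = Add(Q, Mul(-3, 2)) = Add(Q, -6) = Add(-6, Q))
Add(L, Mul(-1, Function('r')(N))) = Add(-163, Mul(-1, Add(-6, 32))) = Add(-163, Mul(-1, 26)) = Add(-163, -26) = -189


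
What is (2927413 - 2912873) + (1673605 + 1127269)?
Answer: 2815414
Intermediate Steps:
(2927413 - 2912873) + (1673605 + 1127269) = 14540 + 2800874 = 2815414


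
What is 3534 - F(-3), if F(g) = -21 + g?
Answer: 3558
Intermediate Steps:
3534 - F(-3) = 3534 - (-21 - 3) = 3534 - 1*(-24) = 3534 + 24 = 3558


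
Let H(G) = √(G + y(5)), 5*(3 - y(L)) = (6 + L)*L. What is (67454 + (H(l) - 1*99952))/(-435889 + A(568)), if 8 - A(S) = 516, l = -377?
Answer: 32498/436397 - I*√385/436397 ≈ 0.074469 - 4.4962e-5*I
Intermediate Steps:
A(S) = -508 (A(S) = 8 - 1*516 = 8 - 516 = -508)
y(L) = 3 - L*(6 + L)/5 (y(L) = 3 - (6 + L)*L/5 = 3 - L*(6 + L)/5)
H(G) = √(-8 + G) (H(G) = √(G + (3 - 6/5*5 - ⅕*5²)) = √(G + (3 - 6 - ⅕*25)) = √(G + (3 - 6 - 5)) = √(G - 8) = √(-8 + G))
(67454 + (H(l) - 1*99952))/(-435889 + A(568)) = (67454 + (√(-8 - 377) - 1*99952))/(-435889 - 508) = (67454 + (√(-385) - 99952))/(-436397) = (67454 + (I*√385 - 99952))*(-1/436397) = (67454 + (-99952 + I*√385))*(-1/436397) = (-32498 + I*√385)*(-1/436397) = 32498/436397 - I*√385/436397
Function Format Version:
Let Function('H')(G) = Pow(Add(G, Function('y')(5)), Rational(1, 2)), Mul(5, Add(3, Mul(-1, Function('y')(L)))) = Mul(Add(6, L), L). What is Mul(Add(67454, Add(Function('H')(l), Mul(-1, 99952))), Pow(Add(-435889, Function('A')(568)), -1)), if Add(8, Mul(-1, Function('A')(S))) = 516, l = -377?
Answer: Add(Rational(32498, 436397), Mul(Rational(-1, 436397), I, Pow(385, Rational(1, 2)))) ≈ Add(0.074469, Mul(-4.4962e-5, I))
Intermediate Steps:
Function('A')(S) = -508 (Function('A')(S) = Add(8, Mul(-1, 516)) = Add(8, -516) = -508)
Function('y')(L) = Add(3, Mul(Rational(-1, 5), L, Add(6, L))) (Function('y')(L) = Add(3, Mul(Rational(-1, 5), Mul(Add(6, L), L))) = Add(3, Mul(Rational(-1, 5), Mul(L, Add(6, L)))) = Add(3, Mul(Rational(-1, 5), L, Add(6, L))))
Function('H')(G) = Pow(Add(-8, G), Rational(1, 2)) (Function('H')(G) = Pow(Add(G, Add(3, Mul(Rational(-6, 5), 5), Mul(Rational(-1, 5), Pow(5, 2)))), Rational(1, 2)) = Pow(Add(G, Add(3, -6, Mul(Rational(-1, 5), 25))), Rational(1, 2)) = Pow(Add(G, Add(3, -6, -5)), Rational(1, 2)) = Pow(Add(G, -8), Rational(1, 2)) = Pow(Add(-8, G), Rational(1, 2)))
Mul(Add(67454, Add(Function('H')(l), Mul(-1, 99952))), Pow(Add(-435889, Function('A')(568)), -1)) = Mul(Add(67454, Add(Pow(Add(-8, -377), Rational(1, 2)), Mul(-1, 99952))), Pow(Add(-435889, -508), -1)) = Mul(Add(67454, Add(Pow(-385, Rational(1, 2)), -99952)), Pow(-436397, -1)) = Mul(Add(67454, Add(Mul(I, Pow(385, Rational(1, 2))), -99952)), Rational(-1, 436397)) = Mul(Add(67454, Add(-99952, Mul(I, Pow(385, Rational(1, 2))))), Rational(-1, 436397)) = Mul(Add(-32498, Mul(I, Pow(385, Rational(1, 2)))), Rational(-1, 436397)) = Add(Rational(32498, 436397), Mul(Rational(-1, 436397), I, Pow(385, Rational(1, 2))))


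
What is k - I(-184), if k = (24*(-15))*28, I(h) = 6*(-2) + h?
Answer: -9884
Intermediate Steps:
I(h) = -12 + h
k = -10080 (k = -360*28 = -10080)
k - I(-184) = -10080 - (-12 - 184) = -10080 - 1*(-196) = -10080 + 196 = -9884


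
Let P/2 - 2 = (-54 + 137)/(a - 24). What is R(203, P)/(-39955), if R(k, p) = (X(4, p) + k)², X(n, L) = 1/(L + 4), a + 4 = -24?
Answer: -645210801/624296875 ≈ -1.0335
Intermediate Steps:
a = -28 (a = -4 - 24 = -28)
X(n, L) = 1/(4 + L)
P = 21/26 (P = 4 + 2*((-54 + 137)/(-28 - 24)) = 4 + 2*(83/(-52)) = 4 + 2*(83*(-1/52)) = 4 + 2*(-83/52) = 4 - 83/26 = 21/26 ≈ 0.80769)
R(k, p) = (k + 1/(4 + p))² (R(k, p) = (1/(4 + p) + k)² = (k + 1/(4 + p))²)
R(203, P)/(-39955) = (203 + 1/(4 + 21/26))²/(-39955) = (203 + 1/(125/26))²*(-1/39955) = (203 + 26/125)²*(-1/39955) = (25401/125)²*(-1/39955) = (645210801/15625)*(-1/39955) = -645210801/624296875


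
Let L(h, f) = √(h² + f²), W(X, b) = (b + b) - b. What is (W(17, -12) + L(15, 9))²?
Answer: 450 - 72*√34 ≈ 30.171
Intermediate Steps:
W(X, b) = b (W(X, b) = 2*b - b = b)
L(h, f) = √(f² + h²)
(W(17, -12) + L(15, 9))² = (-12 + √(9² + 15²))² = (-12 + √(81 + 225))² = (-12 + √306)² = (-12 + 3*√34)²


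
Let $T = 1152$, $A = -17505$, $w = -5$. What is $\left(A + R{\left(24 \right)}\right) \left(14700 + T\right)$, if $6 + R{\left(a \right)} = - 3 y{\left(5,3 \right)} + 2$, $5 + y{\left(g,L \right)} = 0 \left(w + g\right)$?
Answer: $-277314888$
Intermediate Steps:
$y{\left(g,L \right)} = -5$ ($y{\left(g,L \right)} = -5 + 0 \left(-5 + g\right) = -5 + 0 = -5$)
$R{\left(a \right)} = 11$ ($R{\left(a \right)} = -6 + \left(\left(-3\right) \left(-5\right) + 2\right) = -6 + \left(15 + 2\right) = -6 + 17 = 11$)
$\left(A + R{\left(24 \right)}\right) \left(14700 + T\right) = \left(-17505 + 11\right) \left(14700 + 1152\right) = \left(-17494\right) 15852 = -277314888$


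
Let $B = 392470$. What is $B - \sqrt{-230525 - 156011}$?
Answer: $392470 - 2 i \sqrt{96634} \approx 3.9247 \cdot 10^{5} - 621.72 i$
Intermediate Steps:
$B - \sqrt{-230525 - 156011} = 392470 - \sqrt{-230525 - 156011} = 392470 - \sqrt{-386536} = 392470 - 2 i \sqrt{96634}$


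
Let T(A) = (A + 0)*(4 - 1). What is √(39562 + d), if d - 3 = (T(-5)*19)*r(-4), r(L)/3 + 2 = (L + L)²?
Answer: I*√13445 ≈ 115.95*I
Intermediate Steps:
r(L) = -6 + 12*L² (r(L) = -6 + 3*(L + L)² = -6 + 3*(2*L)² = -6 + 3*(4*L²) = -6 + 12*L²)
T(A) = 3*A (T(A) = A*3 = 3*A)
d = -53007 (d = 3 + ((3*(-5))*19)*(-6 + 12*(-4)²) = 3 + (-15*19)*(-6 + 12*16) = 3 - 285*(-6 + 192) = 3 - 285*186 = 3 - 53010 = -53007)
√(39562 + d) = √(39562 - 53007) = √(-13445) = I*√13445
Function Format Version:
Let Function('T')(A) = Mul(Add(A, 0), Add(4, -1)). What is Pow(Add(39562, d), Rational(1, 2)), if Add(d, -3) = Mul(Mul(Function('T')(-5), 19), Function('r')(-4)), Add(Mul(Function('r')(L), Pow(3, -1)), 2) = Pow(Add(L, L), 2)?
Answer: Mul(I, Pow(13445, Rational(1, 2))) ≈ Mul(115.95, I)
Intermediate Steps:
Function('r')(L) = Add(-6, Mul(12, Pow(L, 2))) (Function('r')(L) = Add(-6, Mul(3, Pow(Add(L, L), 2))) = Add(-6, Mul(3, Pow(Mul(2, L), 2))) = Add(-6, Mul(3, Mul(4, Pow(L, 2)))) = Add(-6, Mul(12, Pow(L, 2))))
Function('T')(A) = Mul(3, A) (Function('T')(A) = Mul(A, 3) = Mul(3, A))
d = -53007 (d = Add(3, Mul(Mul(Mul(3, -5), 19), Add(-6, Mul(12, Pow(-4, 2))))) = Add(3, Mul(Mul(-15, 19), Add(-6, Mul(12, 16)))) = Add(3, Mul(-285, Add(-6, 192))) = Add(3, Mul(-285, 186)) = Add(3, -53010) = -53007)
Pow(Add(39562, d), Rational(1, 2)) = Pow(Add(39562, -53007), Rational(1, 2)) = Pow(-13445, Rational(1, 2)) = Mul(I, Pow(13445, Rational(1, 2)))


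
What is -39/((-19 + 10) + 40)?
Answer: -39/31 ≈ -1.2581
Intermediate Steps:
-39/((-19 + 10) + 40) = -39/(-9 + 40) = -39/31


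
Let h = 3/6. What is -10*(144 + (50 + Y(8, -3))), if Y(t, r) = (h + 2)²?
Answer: -4005/2 ≈ -2002.5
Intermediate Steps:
h = ½ (h = 3*(⅙) = ½ ≈ 0.50000)
Y(t, r) = 25/4 (Y(t, r) = (½ + 2)² = (5/2)² = 25/4)
-10*(144 + (50 + Y(8, -3))) = -10*(144 + (50 + 25/4)) = -10*(144 + 225/4) = -10*801/4 = -4005/2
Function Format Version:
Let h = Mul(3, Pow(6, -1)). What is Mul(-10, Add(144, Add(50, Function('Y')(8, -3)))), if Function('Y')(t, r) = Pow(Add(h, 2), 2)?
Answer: Rational(-4005, 2) ≈ -2002.5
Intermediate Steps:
h = Rational(1, 2) (h = Mul(3, Rational(1, 6)) = Rational(1, 2) ≈ 0.50000)
Function('Y')(t, r) = Rational(25, 4) (Function('Y')(t, r) = Pow(Add(Rational(1, 2), 2), 2) = Pow(Rational(5, 2), 2) = Rational(25, 4))
Mul(-10, Add(144, Add(50, Function('Y')(8, -3)))) = Mul(-10, Add(144, Add(50, Rational(25, 4)))) = Mul(-10, Add(144, Rational(225, 4))) = Mul(-10, Rational(801, 4)) = Rational(-4005, 2)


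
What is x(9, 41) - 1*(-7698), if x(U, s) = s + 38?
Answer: 7777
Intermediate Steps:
x(U, s) = 38 + s
x(9, 41) - 1*(-7698) = (38 + 41) - 1*(-7698) = 79 + 7698 = 7777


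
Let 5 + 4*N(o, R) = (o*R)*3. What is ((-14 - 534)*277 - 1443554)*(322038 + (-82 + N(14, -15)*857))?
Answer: -593174262575/2 ≈ -2.9659e+11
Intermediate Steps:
N(o, R) = -5/4 + 3*R*o/4 (N(o, R) = -5/4 + ((o*R)*3)/4 = -5/4 + ((R*o)*3)/4 = -5/4 + (3*R*o)/4 = -5/4 + 3*R*o/4)
((-14 - 534)*277 - 1443554)*(322038 + (-82 + N(14, -15)*857)) = ((-14 - 534)*277 - 1443554)*(322038 + (-82 + (-5/4 + (3/4)*(-15)*14)*857)) = (-548*277 - 1443554)*(322038 + (-82 + (-5/4 - 315/2)*857)) = (-151796 - 1443554)*(322038 + (-82 - 635/4*857)) = -1595350*(322038 + (-82 - 544195/4)) = -1595350*(322038 - 544523/4) = -1595350*743629/4 = -593174262575/2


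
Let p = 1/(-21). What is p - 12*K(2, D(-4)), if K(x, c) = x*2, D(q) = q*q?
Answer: -1009/21 ≈ -48.048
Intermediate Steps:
D(q) = q²
K(x, c) = 2*x
p = -1/21 ≈ -0.047619
p - 12*K(2, D(-4)) = -1/21 - 24*2 = -1/21 - 12*4 = -1/21 - 48 = -1009/21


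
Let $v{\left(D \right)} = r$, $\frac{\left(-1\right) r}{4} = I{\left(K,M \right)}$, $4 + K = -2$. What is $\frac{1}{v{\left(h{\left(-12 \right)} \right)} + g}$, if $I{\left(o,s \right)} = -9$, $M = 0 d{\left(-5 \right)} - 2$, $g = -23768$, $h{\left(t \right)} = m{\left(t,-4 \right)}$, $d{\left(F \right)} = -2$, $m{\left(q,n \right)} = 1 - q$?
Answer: $- \frac{1}{23732} \approx -4.2137 \cdot 10^{-5}$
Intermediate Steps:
$h{\left(t \right)} = 1 - t$
$K = -6$ ($K = -4 - 2 = -6$)
$M = -2$ ($M = 0 \left(-2\right) - 2 = 0 - 2 = -2$)
$r = 36$ ($r = \left(-4\right) \left(-9\right) = 36$)
$v{\left(D \right)} = 36$
$\frac{1}{v{\left(h{\left(-12 \right)} \right)} + g} = \frac{1}{36 - 23768} = \frac{1}{-23732} = - \frac{1}{23732}$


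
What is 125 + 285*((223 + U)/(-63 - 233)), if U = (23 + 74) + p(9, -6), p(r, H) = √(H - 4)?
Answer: -6775/37 - 285*I*√10/296 ≈ -183.11 - 3.0448*I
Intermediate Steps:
p(r, H) = √(-4 + H)
U = 97 + I*√10 (U = (23 + 74) + √(-4 - 6) = 97 + √(-10) = 97 + I*√10 ≈ 97.0 + 3.1623*I)
125 + 285*((223 + U)/(-63 - 233)) = 125 + 285*((223 + (97 + I*√10))/(-63 - 233)) = 125 + 285*((320 + I*√10)/(-296)) = 125 + 285*((320 + I*√10)*(-1/296)) = 125 + 285*(-40/37 - I*√10/296) = 125 + (-11400/37 - 285*I*√10/296) = -6775/37 - 285*I*√10/296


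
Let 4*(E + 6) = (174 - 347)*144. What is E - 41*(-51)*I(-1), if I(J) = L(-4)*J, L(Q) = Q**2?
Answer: -39690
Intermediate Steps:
I(J) = 16*J (I(J) = (-4)**2*J = 16*J)
E = -6234 (E = -6 + ((174 - 347)*144)/4 = -6 + (-173*144)/4 = -6 + (1/4)*(-24912) = -6 - 6228 = -6234)
E - 41*(-51)*I(-1) = -6234 - 41*(-51)*16*(-1) = -6234 - (-2091)*(-16) = -6234 - 1*33456 = -6234 - 33456 = -39690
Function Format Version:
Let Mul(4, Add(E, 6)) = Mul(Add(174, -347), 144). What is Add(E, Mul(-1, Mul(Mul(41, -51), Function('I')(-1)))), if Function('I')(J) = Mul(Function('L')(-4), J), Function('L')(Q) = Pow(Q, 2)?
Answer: -39690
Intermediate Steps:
Function('I')(J) = Mul(16, J) (Function('I')(J) = Mul(Pow(-4, 2), J) = Mul(16, J))
E = -6234 (E = Add(-6, Mul(Rational(1, 4), Mul(Add(174, -347), 144))) = Add(-6, Mul(Rational(1, 4), Mul(-173, 144))) = Add(-6, Mul(Rational(1, 4), -24912)) = Add(-6, -6228) = -6234)
Add(E, Mul(-1, Mul(Mul(41, -51), Function('I')(-1)))) = Add(-6234, Mul(-1, Mul(Mul(41, -51), Mul(16, -1)))) = Add(-6234, Mul(-1, Mul(-2091, -16))) = Add(-6234, Mul(-1, 33456)) = Add(-6234, -33456) = -39690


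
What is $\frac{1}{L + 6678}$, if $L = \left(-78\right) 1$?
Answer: $\frac{1}{6600} \approx 0.00015152$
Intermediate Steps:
$L = -78$
$\frac{1}{L + 6678} = \frac{1}{-78 + 6678} = \frac{1}{6600}$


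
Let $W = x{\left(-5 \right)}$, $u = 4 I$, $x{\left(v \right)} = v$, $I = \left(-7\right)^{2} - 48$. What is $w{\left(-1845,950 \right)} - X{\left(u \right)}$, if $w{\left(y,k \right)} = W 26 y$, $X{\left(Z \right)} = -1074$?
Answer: $240924$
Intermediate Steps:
$I = 1$ ($I = 49 - 48 = 1$)
$u = 4$ ($u = 4 \cdot 1 = 4$)
$W = -5$
$w{\left(y,k \right)} = - 130 y$ ($w{\left(y,k \right)} = - 5 \cdot 26 y = - 130 y$)
$w{\left(-1845,950 \right)} - X{\left(u \right)} = \left(-130\right) \left(-1845\right) - -1074 = 239850 + 1074 = 240924$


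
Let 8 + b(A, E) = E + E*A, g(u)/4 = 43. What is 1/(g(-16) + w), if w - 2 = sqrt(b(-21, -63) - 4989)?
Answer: 174/34013 - I*sqrt(3737)/34013 ≈ 0.0051157 - 0.0017973*I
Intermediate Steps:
g(u) = 172 (g(u) = 4*43 = 172)
b(A, E) = -8 + E + A*E (b(A, E) = -8 + (E + E*A) = -8 + (E + A*E) = -8 + E + A*E)
w = 2 + I*sqrt(3737) (w = 2 + sqrt((-8 - 63 - 21*(-63)) - 4989) = 2 + sqrt((-8 - 63 + 1323) - 4989) = 2 + sqrt(1252 - 4989) = 2 + sqrt(-3737) = 2 + I*sqrt(3737) ≈ 2.0 + 61.131*I)
1/(g(-16) + w) = 1/(172 + (2 + I*sqrt(3737))) = 1/(174 + I*sqrt(3737))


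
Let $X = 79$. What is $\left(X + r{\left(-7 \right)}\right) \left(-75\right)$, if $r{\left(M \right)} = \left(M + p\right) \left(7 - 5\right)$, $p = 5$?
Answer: $-5625$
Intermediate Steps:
$r{\left(M \right)} = 10 + 2 M$ ($r{\left(M \right)} = \left(M + 5\right) \left(7 - 5\right) = \left(5 + M\right) 2 = 10 + 2 M$)
$\left(X + r{\left(-7 \right)}\right) \left(-75\right) = \left(79 + \left(10 + 2 \left(-7\right)\right)\right) \left(-75\right) = \left(79 + \left(10 - 14\right)\right) \left(-75\right) = \left(79 - 4\right) \left(-75\right) = 75 \left(-75\right) = -5625$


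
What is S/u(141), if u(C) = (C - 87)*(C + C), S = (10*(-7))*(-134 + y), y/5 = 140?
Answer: -9905/3807 ≈ -2.6018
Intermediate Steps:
y = 700 (y = 5*140 = 700)
S = -39620 (S = (10*(-7))*(-134 + 700) = -70*566 = -39620)
u(C) = 2*C*(-87 + C) (u(C) = (-87 + C)*(2*C) = 2*C*(-87 + C))
S/u(141) = -39620*1/(282*(-87 + 141)) = -39620/(2*141*54) = -39620/15228 = -39620*1/15228 = -9905/3807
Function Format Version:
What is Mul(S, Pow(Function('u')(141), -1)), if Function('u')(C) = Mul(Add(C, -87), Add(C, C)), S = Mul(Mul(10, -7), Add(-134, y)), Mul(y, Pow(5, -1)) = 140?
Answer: Rational(-9905, 3807) ≈ -2.6018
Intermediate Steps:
y = 700 (y = Mul(5, 140) = 700)
S = -39620 (S = Mul(Mul(10, -7), Add(-134, 700)) = Mul(-70, 566) = -39620)
Function('u')(C) = Mul(2, C, Add(-87, C)) (Function('u')(C) = Mul(Add(-87, C), Mul(2, C)) = Mul(2, C, Add(-87, C)))
Mul(S, Pow(Function('u')(141), -1)) = Mul(-39620, Pow(Mul(2, 141, Add(-87, 141)), -1)) = Mul(-39620, Pow(Mul(2, 141, 54), -1)) = Mul(-39620, Pow(15228, -1)) = Mul(-39620, Rational(1, 15228)) = Rational(-9905, 3807)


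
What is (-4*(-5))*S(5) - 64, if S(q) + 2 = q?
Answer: -4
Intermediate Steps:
S(q) = -2 + q
(-4*(-5))*S(5) - 64 = (-4*(-5))*(-2 + 5) - 64 = 20*3 - 64 = 60 - 64 = -4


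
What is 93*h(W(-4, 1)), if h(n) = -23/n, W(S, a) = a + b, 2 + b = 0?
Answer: 2139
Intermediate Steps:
b = -2 (b = -2 + 0 = -2)
W(S, a) = -2 + a (W(S, a) = a - 2 = -2 + a)
93*h(W(-4, 1)) = 93*(-23/(-2 + 1)) = 93*(-23/(-1)) = 93*(-23*(-1)) = 93*23 = 2139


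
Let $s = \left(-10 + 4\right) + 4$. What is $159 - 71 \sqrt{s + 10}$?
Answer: $159 - 142 \sqrt{2} \approx -41.818$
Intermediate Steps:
$s = -2$ ($s = -6 + 4 = -2$)
$159 - 71 \sqrt{s + 10} = 159 - 71 \sqrt{-2 + 10} = 159 - 71 \sqrt{8} = 159 - 71 \cdot 2 \sqrt{2} = 159 - 142 \sqrt{2}$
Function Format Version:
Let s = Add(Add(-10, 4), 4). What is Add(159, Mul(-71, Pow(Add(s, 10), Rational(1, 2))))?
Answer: Add(159, Mul(-142, Pow(2, Rational(1, 2)))) ≈ -41.818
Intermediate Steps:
s = -2 (s = Add(-6, 4) = -2)
Add(159, Mul(-71, Pow(Add(s, 10), Rational(1, 2)))) = Add(159, Mul(-71, Pow(Add(-2, 10), Rational(1, 2)))) = Add(159, Mul(-71, Pow(8, Rational(1, 2)))) = Add(159, Mul(-71, Mul(2, Pow(2, Rational(1, 2))))) = Add(159, Mul(-142, Pow(2, Rational(1, 2))))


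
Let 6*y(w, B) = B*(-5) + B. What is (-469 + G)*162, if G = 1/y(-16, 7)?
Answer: -532089/7 ≈ -76013.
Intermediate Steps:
y(w, B) = -2*B/3 (y(w, B) = (B*(-5) + B)/6 = (-5*B + B)/6 = (-4*B)/6 = -2*B/3)
G = -3/14 (G = 1/(-2/3*7) = 1/(-14/3) = -3/14 ≈ -0.21429)
(-469 + G)*162 = (-469 - 3/14)*162 = -6569/14*162 = -532089/7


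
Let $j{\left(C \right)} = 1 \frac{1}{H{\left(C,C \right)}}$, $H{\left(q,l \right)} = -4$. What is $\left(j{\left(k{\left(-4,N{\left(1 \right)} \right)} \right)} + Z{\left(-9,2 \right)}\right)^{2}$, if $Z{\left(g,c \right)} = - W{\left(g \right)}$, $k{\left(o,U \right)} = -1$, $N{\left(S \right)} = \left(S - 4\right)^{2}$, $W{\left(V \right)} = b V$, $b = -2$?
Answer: $\frac{5329}{16} \approx 333.06$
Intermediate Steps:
$W{\left(V \right)} = - 2 V$
$N{\left(S \right)} = \left(-4 + S\right)^{2}$
$Z{\left(g,c \right)} = 2 g$ ($Z{\left(g,c \right)} = - \left(-2\right) g = 2 g$)
$j{\left(C \right)} = - \frac{1}{4}$ ($j{\left(C \right)} = 1 \frac{1}{-4} = 1 \left(- \frac{1}{4}\right) = - \frac{1}{4}$)
$\left(j{\left(k{\left(-4,N{\left(1 \right)} \right)} \right)} + Z{\left(-9,2 \right)}\right)^{2} = \left(- \frac{1}{4} + 2 \left(-9\right)\right)^{2} = \left(- \frac{1}{4} - 18\right)^{2} = \left(- \frac{73}{4}\right)^{2} = \frac{5329}{16}$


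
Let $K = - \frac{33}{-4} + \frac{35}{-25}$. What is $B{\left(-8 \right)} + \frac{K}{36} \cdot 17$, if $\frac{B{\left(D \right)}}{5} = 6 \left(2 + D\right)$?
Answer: $- \frac{127271}{720} \approx -176.77$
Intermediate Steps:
$K = \frac{137}{20}$ ($K = \left(-33\right) \left(- \frac{1}{4}\right) + 35 \left(- \frac{1}{25}\right) = \frac{33}{4} - \frac{7}{5} = \frac{137}{20} \approx 6.85$)
$B{\left(D \right)} = 60 + 30 D$ ($B{\left(D \right)} = 5 \cdot 6 \left(2 + D\right) = 5 \left(12 + 6 D\right) = 60 + 30 D$)
$B{\left(-8 \right)} + \frac{K}{36} \cdot 17 = \left(60 + 30 \left(-8\right)\right) + \frac{137}{20 \cdot 36} \cdot 17 = \left(60 - 240\right) + \frac{137}{20} \cdot \frac{1}{36} \cdot 17 = -180 + \frac{137}{720} \cdot 17 = -180 + \frac{2329}{720} = - \frac{127271}{720}$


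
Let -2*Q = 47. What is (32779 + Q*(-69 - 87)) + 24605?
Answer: 61050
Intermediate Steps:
Q = -47/2 (Q = -½*47 = -47/2 ≈ -23.500)
(32779 + Q*(-69 - 87)) + 24605 = (32779 - 47*(-69 - 87)/2) + 24605 = (32779 - 47/2*(-156)) + 24605 = (32779 + 3666) + 24605 = 36445 + 24605 = 61050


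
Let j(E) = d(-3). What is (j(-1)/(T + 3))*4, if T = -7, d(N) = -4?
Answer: 4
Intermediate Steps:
j(E) = -4
(j(-1)/(T + 3))*4 = (-4/(-7 + 3))*4 = (-4/(-4))*4 = -¼*(-4)*4 = 1*4 = 4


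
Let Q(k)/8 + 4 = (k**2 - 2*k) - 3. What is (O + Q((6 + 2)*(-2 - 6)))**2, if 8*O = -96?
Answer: 1137308176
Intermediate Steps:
O = -12 (O = (1/8)*(-96) = -12)
Q(k) = -56 - 16*k + 8*k**2 (Q(k) = -32 + 8*((k**2 - 2*k) - 3) = -32 + 8*(-3 + k**2 - 2*k) = -32 + (-24 - 16*k + 8*k**2) = -56 - 16*k + 8*k**2)
(O + Q((6 + 2)*(-2 - 6)))**2 = (-12 + (-56 - 16*(6 + 2)*(-2 - 6) + 8*((6 + 2)*(-2 - 6))**2))**2 = (-12 + (-56 - 128*(-8) + 8*(8*(-8))**2))**2 = (-12 + (-56 - 16*(-64) + 8*(-64)**2))**2 = (-12 + (-56 + 1024 + 8*4096))**2 = (-12 + (-56 + 1024 + 32768))**2 = (-12 + 33736)**2 = 33724**2 = 1137308176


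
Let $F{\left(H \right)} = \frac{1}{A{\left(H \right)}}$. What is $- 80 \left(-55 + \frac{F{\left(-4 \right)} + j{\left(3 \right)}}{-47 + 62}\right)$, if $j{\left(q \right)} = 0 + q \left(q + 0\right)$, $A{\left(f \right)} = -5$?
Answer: $\frac{65296}{15} \approx 4353.1$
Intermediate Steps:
$F{\left(H \right)} = - \frac{1}{5}$ ($F{\left(H \right)} = \frac{1}{-5} = - \frac{1}{5}$)
$j{\left(q \right)} = q^{2}$ ($j{\left(q \right)} = 0 + q q = 0 + q^{2} = q^{2}$)
$- 80 \left(-55 + \frac{F{\left(-4 \right)} + j{\left(3 \right)}}{-47 + 62}\right) = - 80 \left(-55 + \frac{- \frac{1}{5} + 3^{2}}{-47 + 62}\right) = - 80 \left(-55 + \frac{- \frac{1}{5} + 9}{15}\right) = - 80 \left(-55 + \frac{44}{5} \cdot \frac{1}{15}\right) = - 80 \left(-55 + \frac{44}{75}\right) = \left(-80\right) \left(- \frac{4081}{75}\right) = \frac{65296}{15}$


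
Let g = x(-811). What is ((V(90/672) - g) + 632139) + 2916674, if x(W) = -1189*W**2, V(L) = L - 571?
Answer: 87984793247/112 ≈ 7.8558e+8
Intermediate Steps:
V(L) = -571 + L
g = -782030269 (g = -1189*(-811)**2 = -1189*657721 = -782030269)
((V(90/672) - g) + 632139) + 2916674 = (((-571 + 90/672) - 1*(-782030269)) + 632139) + 2916674 = (((-571 + 90*(1/672)) + 782030269) + 632139) + 2916674 = (((-571 + 15/112) + 782030269) + 632139) + 2916674 = ((-63937/112 + 782030269) + 632139) + 2916674 = (87587326191/112 + 632139) + 2916674 = 87658125759/112 + 2916674 = 87984793247/112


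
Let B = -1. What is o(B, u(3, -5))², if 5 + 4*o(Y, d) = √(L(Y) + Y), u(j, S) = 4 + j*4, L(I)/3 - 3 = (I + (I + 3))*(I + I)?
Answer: (5 - √2)²/16 ≈ 0.80362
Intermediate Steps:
L(I) = 9 + 6*I*(3 + 2*I) (L(I) = 9 + 3*((I + (I + 3))*(I + I)) = 9 + 3*((I + (3 + I))*(2*I)) = 9 + 3*((3 + 2*I)*(2*I)) = 9 + 3*(2*I*(3 + 2*I)) = 9 + 6*I*(3 + 2*I))
u(j, S) = 4 + 4*j
o(Y, d) = -5/4 + √(9 + 12*Y² + 19*Y)/4 (o(Y, d) = -5/4 + √((9 + 12*Y² + 18*Y) + Y)/4 = -5/4 + √(9 + 12*Y² + 19*Y)/4)
o(B, u(3, -5))² = (-5/4 + √(9 + 12*(-1)² + 19*(-1))/4)² = (-5/4 + √(9 + 12*1 - 19)/4)² = (-5/4 + √(9 + 12 - 19)/4)² = (-5/4 + √2/4)²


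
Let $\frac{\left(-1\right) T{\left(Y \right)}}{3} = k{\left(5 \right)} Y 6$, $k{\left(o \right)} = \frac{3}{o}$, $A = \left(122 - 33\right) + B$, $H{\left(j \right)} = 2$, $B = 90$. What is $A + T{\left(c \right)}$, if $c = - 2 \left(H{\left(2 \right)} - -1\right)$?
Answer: $\frac{1219}{5} \approx 243.8$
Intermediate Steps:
$A = 179$ ($A = \left(122 - 33\right) + 90 = 89 + 90 = 179$)
$c = -6$ ($c = - 2 \left(2 - -1\right) = - 2 \left(2 + 1\right) = \left(-2\right) 3 = -6$)
$T{\left(Y \right)} = - \frac{54 Y}{5}$ ($T{\left(Y \right)} = - 3 \cdot \frac{3}{5} Y 6 = - 3 \cdot 3 \cdot \frac{1}{5} Y 6 = - 3 \frac{3 Y}{5} \cdot 6 = - 3 \frac{18 Y}{5} = - \frac{54 Y}{5}$)
$A + T{\left(c \right)} = 179 - - \frac{324}{5} = 179 + \frac{324}{5} = \frac{1219}{5}$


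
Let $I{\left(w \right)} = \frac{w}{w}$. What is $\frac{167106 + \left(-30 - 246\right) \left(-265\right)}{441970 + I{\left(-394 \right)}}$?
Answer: $\frac{240246}{441971} \approx 0.54358$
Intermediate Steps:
$I{\left(w \right)} = 1$
$\frac{167106 + \left(-30 - 246\right) \left(-265\right)}{441970 + I{\left(-394 \right)}} = \frac{167106 + \left(-30 - 246\right) \left(-265\right)}{441970 + 1} = \frac{167106 - -73140}{441971} = \left(167106 + 73140\right) \frac{1}{441971} = 240246 \cdot \frac{1}{441971} = \frac{240246}{441971}$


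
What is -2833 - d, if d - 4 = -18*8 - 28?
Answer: -2665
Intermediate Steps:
d = -168 (d = 4 + (-18*8 - 28) = 4 + (-144 - 28) = 4 - 172 = -168)
-2833 - d = -2833 - 1*(-168) = -2833 + 168 = -2665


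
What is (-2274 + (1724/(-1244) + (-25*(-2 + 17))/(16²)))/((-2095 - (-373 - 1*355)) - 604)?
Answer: 181273745/156923136 ≈ 1.1552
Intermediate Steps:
(-2274 + (1724/(-1244) + (-25*(-2 + 17))/(16²)))/((-2095 - (-373 - 1*355)) - 604) = (-2274 + (1724*(-1/1244) - 25*15/256))/((-2095 - (-373 - 355)) - 604) = (-2274 + (-431/311 - 375*1/256))/((-2095 - 1*(-728)) - 604) = (-2274 + (-431/311 - 375/256))/((-2095 + 728) - 604) = (-2274 - 226961/79616)/(-1367 - 604) = -181273745/79616/(-1971) = -181273745/79616*(-1/1971) = 181273745/156923136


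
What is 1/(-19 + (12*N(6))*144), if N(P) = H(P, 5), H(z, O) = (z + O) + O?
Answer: 1/27629 ≈ 3.6194e-5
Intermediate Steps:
H(z, O) = z + 2*O (H(z, O) = (O + z) + O = z + 2*O)
N(P) = 10 + P (N(P) = P + 2*5 = P + 10 = 10 + P)
1/(-19 + (12*N(6))*144) = 1/(-19 + (12*(10 + 6))*144) = 1/(-19 + (12*16)*144) = 1/(-19 + 192*144) = 1/(-19 + 27648) = 1/27629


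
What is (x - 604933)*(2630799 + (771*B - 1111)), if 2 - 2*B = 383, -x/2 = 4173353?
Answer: -44450482409375/2 ≈ -2.2225e+13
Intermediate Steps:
x = -8346706 (x = -2*4173353 = -8346706)
B = -381/2 (B = 1 - ½*383 = 1 - 383/2 = -381/2 ≈ -190.50)
(x - 604933)*(2630799 + (771*B - 1111)) = (-8346706 - 604933)*(2630799 + (771*(-381/2) - 1111)) = -8951639*(2630799 + (-293751/2 - 1111)) = -8951639*(2630799 - 295973/2) = -8951639*4965625/2 = -44450482409375/2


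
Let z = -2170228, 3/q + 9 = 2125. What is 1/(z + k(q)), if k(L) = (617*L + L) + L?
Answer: -2116/4592200591 ≈ -4.6078e-7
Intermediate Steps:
q = 3/2116 (q = 3/(-9 + 2125) = 3/2116 ≈ 0.0014178)
k(L) = 619*L (k(L) = 618*L + L = 619*L)
1/(z + k(q)) = 1/(-2170228 + 619*(3/2116)) = 1/(-2170228 + 1857/2116) = 1/(-4592200591/2116) = -2116/4592200591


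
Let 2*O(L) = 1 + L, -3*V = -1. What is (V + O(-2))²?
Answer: 1/36 ≈ 0.027778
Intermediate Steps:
V = ⅓ (V = -⅓*(-1) = ⅓ ≈ 0.33333)
O(L) = ½ + L/2 (O(L) = (1 + L)/2 = ½ + L/2)
(V + O(-2))² = (⅓ + (½ + (½)*(-2)))² = (⅓ + (½ - 1))² = (⅓ - ½)² = (-⅙)² = 1/36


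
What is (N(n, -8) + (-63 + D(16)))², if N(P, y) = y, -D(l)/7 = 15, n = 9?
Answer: 30976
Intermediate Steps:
D(l) = -105 (D(l) = -7*15 = -105)
(N(n, -8) + (-63 + D(16)))² = (-8 + (-63 - 105))² = (-8 - 168)² = (-176)² = 30976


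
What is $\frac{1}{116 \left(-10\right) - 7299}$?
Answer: $- \frac{1}{8459} \approx -0.00011822$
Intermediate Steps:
$\frac{1}{116 \left(-10\right) - 7299} = \frac{1}{-1160 - 7299} = \frac{1}{-8459} = - \frac{1}{8459}$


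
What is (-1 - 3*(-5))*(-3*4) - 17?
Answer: -185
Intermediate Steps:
(-1 - 3*(-5))*(-3*4) - 17 = (-1 + 15)*(-12) - 17 = 14*(-12) - 17 = -168 - 17 = -185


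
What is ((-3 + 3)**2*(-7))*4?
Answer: 0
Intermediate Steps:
((-3 + 3)**2*(-7))*4 = (0**2*(-7))*4 = (0*(-7))*4 = 0*4 = 0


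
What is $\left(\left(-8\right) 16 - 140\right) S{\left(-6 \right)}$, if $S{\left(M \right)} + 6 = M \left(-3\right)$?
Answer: $-3216$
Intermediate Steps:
$S{\left(M \right)} = -6 - 3 M$ ($S{\left(M \right)} = -6 + M \left(-3\right) = -6 - 3 M$)
$\left(\left(-8\right) 16 - 140\right) S{\left(-6 \right)} = \left(\left(-8\right) 16 - 140\right) \left(-6 - -18\right) = \left(-128 - 140\right) \left(-6 + 18\right) = \left(-268\right) 12 = -3216$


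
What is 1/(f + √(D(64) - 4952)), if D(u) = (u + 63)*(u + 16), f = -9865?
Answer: -9865/97313017 - 2*√1302/97313017 ≈ -0.00010212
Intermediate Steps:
D(u) = (16 + u)*(63 + u) (D(u) = (63 + u)*(16 + u) = (16 + u)*(63 + u))
1/(f + √(D(64) - 4952)) = 1/(-9865 + √((1008 + 64² + 79*64) - 4952)) = 1/(-9865 + √((1008 + 4096 + 5056) - 4952)) = 1/(-9865 + √(10160 - 4952)) = 1/(-9865 + √5208) = 1/(-9865 + 2*√1302)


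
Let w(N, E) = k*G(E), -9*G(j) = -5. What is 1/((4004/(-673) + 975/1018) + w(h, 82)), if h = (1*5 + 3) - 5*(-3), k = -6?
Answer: -2055342/17110831 ≈ -0.12012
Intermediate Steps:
G(j) = 5/9 (G(j) = -⅑*(-5) = 5/9)
h = 23 (h = (5 + 3) + 15 = 8 + 15 = 23)
w(N, E) = -10/3 (w(N, E) = -6*5/9 = -10/3)
1/((4004/(-673) + 975/1018) + w(h, 82)) = 1/((4004/(-673) + 975/1018) - 10/3) = 1/((4004*(-1/673) + 975*(1/1018)) - 10/3) = 1/((-4004/673 + 975/1018) - 10/3) = 1/(-3419897/685114 - 10/3) = 1/(-17110831/2055342) = -2055342/17110831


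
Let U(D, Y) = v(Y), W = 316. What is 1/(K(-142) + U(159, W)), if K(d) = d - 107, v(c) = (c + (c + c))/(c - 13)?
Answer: -101/24833 ≈ -0.0040672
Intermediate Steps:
v(c) = 3*c/(-13 + c) (v(c) = (c + 2*c)/(-13 + c) = (3*c)/(-13 + c) = 3*c/(-13 + c))
U(D, Y) = 3*Y/(-13 + Y)
K(d) = -107 + d
1/(K(-142) + U(159, W)) = 1/((-107 - 142) + 3*316/(-13 + 316)) = 1/(-249 + 3*316/303) = 1/(-249 + 3*316*(1/303)) = 1/(-249 + 316/101) = 1/(-24833/101) = -101/24833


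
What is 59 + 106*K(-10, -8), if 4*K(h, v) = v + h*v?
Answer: 1967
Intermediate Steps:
K(h, v) = v/4 + h*v/4 (K(h, v) = (v + h*v)/4 = v/4 + h*v/4)
59 + 106*K(-10, -8) = 59 + 106*((1/4)*(-8)*(1 - 10)) = 59 + 106*((1/4)*(-8)*(-9)) = 59 + 106*18 = 59 + 1908 = 1967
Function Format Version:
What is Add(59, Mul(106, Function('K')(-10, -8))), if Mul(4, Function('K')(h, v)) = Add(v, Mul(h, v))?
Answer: 1967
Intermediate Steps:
Function('K')(h, v) = Add(Mul(Rational(1, 4), v), Mul(Rational(1, 4), h, v)) (Function('K')(h, v) = Mul(Rational(1, 4), Add(v, Mul(h, v))) = Add(Mul(Rational(1, 4), v), Mul(Rational(1, 4), h, v)))
Add(59, Mul(106, Function('K')(-10, -8))) = Add(59, Mul(106, Mul(Rational(1, 4), -8, Add(1, -10)))) = Add(59, Mul(106, Mul(Rational(1, 4), -8, -9))) = Add(59, Mul(106, 18)) = Add(59, 1908) = 1967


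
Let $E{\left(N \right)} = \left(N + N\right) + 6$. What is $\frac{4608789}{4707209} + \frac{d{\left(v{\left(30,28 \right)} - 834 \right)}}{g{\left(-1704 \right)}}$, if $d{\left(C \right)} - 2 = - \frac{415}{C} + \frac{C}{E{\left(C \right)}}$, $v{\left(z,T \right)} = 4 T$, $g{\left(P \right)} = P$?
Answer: $\frac{1356436809438947}{1387963051504016} \approx 0.97729$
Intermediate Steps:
$E{\left(N \right)} = 6 + 2 N$ ($E{\left(N \right)} = 2 N + 6 = 6 + 2 N$)
$d{\left(C \right)} = 2 - \frac{415}{C} + \frac{C}{6 + 2 C}$ ($d{\left(C \right)} = 2 + \left(- \frac{415}{C} + \frac{C}{6 + 2 C}\right) = 2 - \frac{415}{C} + \frac{C}{6 + 2 C}$)
$\frac{4608789}{4707209} + \frac{d{\left(v{\left(30,28 \right)} - 834 \right)}}{g{\left(-1704 \right)}} = \frac{4608789}{4707209} + \frac{\frac{1}{2} \frac{1}{4 \cdot 28 - 834} \frac{1}{3 + \left(4 \cdot 28 - 834\right)} \left(-2490 - 818 \left(4 \cdot 28 - 834\right) + 5 \left(4 \cdot 28 - 834\right)^{2}\right)}{-1704} = 4608789 \cdot \frac{1}{4707209} + \frac{-2490 - 818 \left(112 - 834\right) + 5 \left(112 - 834\right)^{2}}{2 \left(112 - 834\right) \left(3 + \left(112 - 834\right)\right)} \left(- \frac{1}{1704}\right) = \frac{4608789}{4707209} + \frac{-2490 - -590596 + 5 \left(-722\right)^{2}}{2 \left(-722\right) \left(3 - 722\right)} \left(- \frac{1}{1704}\right) = \frac{4608789}{4707209} + \frac{1}{2} \left(- \frac{1}{722}\right) \frac{1}{-719} \left(-2490 + 590596 + 5 \cdot 521284\right) \left(- \frac{1}{1704}\right) = \frac{4608789}{4707209} + \frac{1}{2} \left(- \frac{1}{722}\right) \left(- \frac{1}{719}\right) \left(-2490 + 590596 + 2606420\right) \left(- \frac{1}{1704}\right) = \frac{4608789}{4707209} + \frac{1}{2} \left(- \frac{1}{722}\right) \left(- \frac{1}{719}\right) 3194526 \left(- \frac{1}{1704}\right) = \frac{4608789}{4707209} + \frac{1597263}{519118} \left(- \frac{1}{1704}\right) = \frac{4608789}{4707209} - \frac{532421}{294859024} = \frac{1356436809438947}{1387963051504016}$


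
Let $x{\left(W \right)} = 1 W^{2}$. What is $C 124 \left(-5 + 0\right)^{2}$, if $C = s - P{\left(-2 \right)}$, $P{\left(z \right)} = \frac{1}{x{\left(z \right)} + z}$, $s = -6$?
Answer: $-20150$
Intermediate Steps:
$x{\left(W \right)} = W^{2}$
$P{\left(z \right)} = \frac{1}{z + z^{2}}$ ($P{\left(z \right)} = \frac{1}{z^{2} + z} = \frac{1}{z + z^{2}}$)
$C = - \frac{13}{2}$ ($C = -6 - \frac{1}{\left(-2\right) \left(1 - 2\right)} = -6 - - \frac{1}{2 \left(-1\right)} = -6 - \left(- \frac{1}{2}\right) \left(-1\right) = -6 - \frac{1}{2} = - \frac{13}{2} \approx -6.5$)
$C 124 \left(-5 + 0\right)^{2} = \left(- \frac{13}{2}\right) 124 \left(-5 + 0\right)^{2} = - 806 \left(-5\right)^{2} = \left(-806\right) 25 = -20150$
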